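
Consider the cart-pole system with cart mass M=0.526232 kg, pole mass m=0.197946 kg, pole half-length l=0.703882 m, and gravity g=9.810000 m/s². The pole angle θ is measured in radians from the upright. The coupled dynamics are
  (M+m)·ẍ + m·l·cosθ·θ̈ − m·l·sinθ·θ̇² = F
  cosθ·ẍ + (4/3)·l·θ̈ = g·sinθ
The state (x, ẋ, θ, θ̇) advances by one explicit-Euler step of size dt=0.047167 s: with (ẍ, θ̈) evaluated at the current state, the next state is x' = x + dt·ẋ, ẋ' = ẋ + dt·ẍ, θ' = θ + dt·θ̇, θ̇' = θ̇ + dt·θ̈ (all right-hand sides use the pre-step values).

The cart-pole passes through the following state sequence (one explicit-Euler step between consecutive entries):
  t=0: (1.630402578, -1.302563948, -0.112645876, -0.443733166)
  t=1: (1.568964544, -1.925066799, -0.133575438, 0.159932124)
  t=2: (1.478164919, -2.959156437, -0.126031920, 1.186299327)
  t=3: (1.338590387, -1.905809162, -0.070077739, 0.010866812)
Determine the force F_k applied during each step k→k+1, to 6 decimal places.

F_0 = -7.782590 N
F_1 = -12.871543 N
F_2 = 12.752532 N

step 0→1:
  ẍ = (ẋ'−ẋ)/dt = (-1.925066799−-1.302563948)/0.047167 = -13.197847
  θ̈ = (θ̇'−θ̇)/dt = (0.159932124−-0.443733166)/0.047167 = 12.798467
  sinθ=-0.112408, cosθ=0.993662
  F = (M+m)·ẍ + m·l·cosθ·θ̈ − m·l·sinθ·θ̇² = -9.557590 + 1.771917 − -0.003084 = -7.782590
step 1→2:
  ẍ = (ẋ'−ẋ)/dt = (-2.959156437−-1.925066799)/0.047167 = -21.924007
  θ̈ = (θ̇'−θ̇)/dt = (1.186299327−0.159932124)/0.047167 = 21.760282
  sinθ=-0.133179, cosθ=0.991092
  F = (M+m)·ẍ + m·l·cosθ·θ̈ − m·l·sinθ·θ̇² = -15.876884 + 3.004866 − -0.000475 = -12.871543
step 2→3:
  ẍ = (ẋ'−ẋ)/dt = (-1.905809162−-2.959156437)/0.047167 = 22.332293
  θ̈ = (θ̇'−θ̇)/dt = (0.010866812−1.186299327)/0.047167 = -24.920655
  sinθ=-0.125699, cosθ=0.992068
  F = (M+m)·ẍ + m·l·cosθ·θ̈ − m·l·sinθ·θ̇² = 16.172555 + -3.444671 − -0.024647 = 12.752532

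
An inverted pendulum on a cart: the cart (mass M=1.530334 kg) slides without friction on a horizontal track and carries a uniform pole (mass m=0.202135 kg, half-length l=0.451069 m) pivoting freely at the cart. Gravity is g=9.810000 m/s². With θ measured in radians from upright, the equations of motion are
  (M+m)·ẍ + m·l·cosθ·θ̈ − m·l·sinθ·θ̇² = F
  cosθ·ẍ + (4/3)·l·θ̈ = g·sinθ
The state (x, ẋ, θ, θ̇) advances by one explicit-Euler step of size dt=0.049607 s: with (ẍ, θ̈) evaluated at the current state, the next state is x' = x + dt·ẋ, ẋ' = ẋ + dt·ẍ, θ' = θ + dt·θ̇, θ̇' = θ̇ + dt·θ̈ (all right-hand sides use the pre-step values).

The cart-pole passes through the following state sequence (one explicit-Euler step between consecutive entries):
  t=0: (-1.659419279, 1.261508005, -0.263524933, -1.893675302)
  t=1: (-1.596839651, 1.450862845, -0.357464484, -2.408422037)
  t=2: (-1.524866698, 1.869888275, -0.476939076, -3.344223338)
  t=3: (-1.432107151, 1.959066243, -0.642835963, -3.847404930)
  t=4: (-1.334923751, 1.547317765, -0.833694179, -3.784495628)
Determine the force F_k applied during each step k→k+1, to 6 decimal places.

step 0→1:
  ẍ = (ẋ'−ẋ)/dt = (1.450862845−1.261508005)/0.049607 = 3.817099
  θ̈ = (θ̇'−θ̇)/dt = (-2.408422037−-1.893675302)/0.049607 = -10.376494
  sinθ=-0.260485, cosθ=0.965478
  F = (M+m)·ẍ + m·l·cosθ·θ̈ − m·l·sinθ·θ̇² = 6.613006 + -0.913435 − -0.085168 = 5.784740
step 1→2:
  ẍ = (ẋ'−ẋ)/dt = (1.869888275−1.450862845)/0.049607 = 8.446901
  θ̈ = (θ̇'−θ̇)/dt = (-3.344223338−-2.408422037)/0.049607 = -18.864299
  sinθ=-0.349900, cosθ=0.936787
  F = (M+m)·ẍ + m·l·cosθ·θ̈ − m·l·sinθ·θ̇² = 14.633995 + -1.611262 − -0.185052 = 13.207785
step 2→3:
  ẍ = (ẋ'−ẋ)/dt = (1.959066243−1.869888275)/0.049607 = 1.797689
  θ̈ = (θ̇'−θ̇)/dt = (-3.847404930−-3.344223338)/0.049607 = -10.143359
  sinθ=-0.459062, cosθ=0.888404
  F = (M+m)·ẍ + m·l·cosθ·θ̈ − m·l·sinθ·θ̇² = 3.114441 + -0.821631 − -0.468108 = 2.760918
step 3→4:
  ẍ = (ẋ'−ẋ)/dt = (1.547317765−1.959066243)/0.049607 = -8.300209
  θ̈ = (θ̇'−θ̇)/dt = (-3.784495628−-3.847404930)/0.049607 = 1.268154
  sinθ=-0.599468, cosθ=0.800399
  F = (M+m)·ẍ + m·l·cosθ·θ̈ − m·l·sinθ·θ̇² = -14.379855 + 0.092547 − -0.809070 = -13.478238

F_0 = 5.784740 N
F_1 = 13.207785 N
F_2 = 2.760918 N
F_3 = -13.478238 N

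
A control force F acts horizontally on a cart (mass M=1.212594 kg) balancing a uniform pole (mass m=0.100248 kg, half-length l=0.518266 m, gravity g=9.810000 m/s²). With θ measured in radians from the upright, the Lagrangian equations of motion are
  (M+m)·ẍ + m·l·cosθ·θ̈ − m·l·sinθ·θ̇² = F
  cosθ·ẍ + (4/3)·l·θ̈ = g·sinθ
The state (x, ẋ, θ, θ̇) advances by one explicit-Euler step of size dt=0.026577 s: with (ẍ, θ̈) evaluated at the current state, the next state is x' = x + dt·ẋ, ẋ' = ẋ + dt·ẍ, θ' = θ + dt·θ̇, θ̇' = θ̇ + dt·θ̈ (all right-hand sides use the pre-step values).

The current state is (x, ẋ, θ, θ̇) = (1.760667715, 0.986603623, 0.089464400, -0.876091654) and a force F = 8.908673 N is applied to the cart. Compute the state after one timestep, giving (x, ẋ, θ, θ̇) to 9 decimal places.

sinθ=0.089345104, cosθ=0.996000729
temp = (F + m·l·θ̇²·sinθ)/(M+m) = (8.908673 + 0.003562856)/1.312842 = 6.788506047
θ̈ = (g·sinθ − cosθ·temp)/(l·(4/3 − m·cos²θ/(M+m))) = -9.029178244
ẍ = temp − m·l·θ̈·cosθ/(M+m) = 7.144402661
Euler: x'=1.760667715+0.026577·0.986603623=1.786888679, ẋ'=0.986603623+0.026577·7.144402661=1.176480413
       θ'=0.089464400+0.026577·-0.876091654=0.066180512, θ̇'=-0.876091654+0.026577·-9.029178244=-1.116060124

(1.786888679, 1.176480413, 0.066180512, -1.116060124)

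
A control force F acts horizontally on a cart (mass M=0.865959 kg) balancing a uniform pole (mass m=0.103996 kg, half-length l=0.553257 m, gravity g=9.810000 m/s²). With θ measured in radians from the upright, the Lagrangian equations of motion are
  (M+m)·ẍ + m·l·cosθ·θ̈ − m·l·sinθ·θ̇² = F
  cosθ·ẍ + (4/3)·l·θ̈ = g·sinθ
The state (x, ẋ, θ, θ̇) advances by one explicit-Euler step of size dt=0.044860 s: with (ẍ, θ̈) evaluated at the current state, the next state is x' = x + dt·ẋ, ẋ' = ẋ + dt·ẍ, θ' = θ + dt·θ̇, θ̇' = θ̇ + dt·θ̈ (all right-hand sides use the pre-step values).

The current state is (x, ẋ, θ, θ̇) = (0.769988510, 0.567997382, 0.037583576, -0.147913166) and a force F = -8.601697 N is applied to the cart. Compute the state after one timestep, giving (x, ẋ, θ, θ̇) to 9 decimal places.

sinθ=0.037574729, cosθ=0.999293821
temp = (F + m·l·θ̇²·sinθ)/(M+m) = (-8.601697 + 0.000047299)/0.969955 = -8.868091510
θ̈ = (g·sinθ − cosθ·temp)/(l·(4/3 − m·cos²θ/(M+m))) = 13.605364494
ẍ = temp − m·l·θ̈·cosθ/(M+m) = -9.674574756
Euler: x'=0.769988510+0.044860·0.567997382=0.795468873, ẋ'=0.567997382+0.044860·-9.674574756=0.133995958
       θ'=0.037583576+0.044860·-0.147913166=0.030948191, θ̇'=-0.147913166+0.044860·13.605364494=0.462423485

(0.795468873, 0.133995958, 0.030948191, 0.462423485)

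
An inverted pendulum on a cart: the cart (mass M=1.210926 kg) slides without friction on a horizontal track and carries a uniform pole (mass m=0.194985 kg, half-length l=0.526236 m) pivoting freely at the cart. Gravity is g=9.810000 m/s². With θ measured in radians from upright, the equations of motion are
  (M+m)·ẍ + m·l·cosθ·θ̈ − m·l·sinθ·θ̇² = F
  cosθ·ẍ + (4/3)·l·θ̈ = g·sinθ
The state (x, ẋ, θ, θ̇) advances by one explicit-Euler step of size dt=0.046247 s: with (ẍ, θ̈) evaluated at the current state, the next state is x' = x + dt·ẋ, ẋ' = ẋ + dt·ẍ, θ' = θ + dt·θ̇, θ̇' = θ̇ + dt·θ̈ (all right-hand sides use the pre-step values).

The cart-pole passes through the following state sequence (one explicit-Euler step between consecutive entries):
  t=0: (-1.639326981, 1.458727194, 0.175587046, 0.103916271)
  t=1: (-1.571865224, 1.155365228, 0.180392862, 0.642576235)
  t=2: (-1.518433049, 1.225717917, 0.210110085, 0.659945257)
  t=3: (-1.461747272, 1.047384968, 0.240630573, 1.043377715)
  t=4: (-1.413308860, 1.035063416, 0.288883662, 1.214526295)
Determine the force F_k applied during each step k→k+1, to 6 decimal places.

step 0→1:
  ẍ = (ẋ'−ẋ)/dt = (1.155365228−1.458727194)/0.046247 = -6.559603
  θ̈ = (θ̇'−θ̇)/dt = (0.642576235−0.103916271)/0.046247 = 11.647457
  sinθ=0.174686, cosθ=0.984624
  F = (M+m)·ẍ + m·l·cosθ·θ̈ − m·l·sinθ·θ̇² = -9.222218 + 1.176748 − 0.000194 = -8.045664
step 1→2:
  ẍ = (ẋ'−ẋ)/dt = (1.225717917−1.155365228)/0.046247 = 1.521238
  θ̈ = (θ̇'−θ̇)/dt = (0.659945257−0.642576235)/0.046247 = 0.375571
  sinθ=0.179416, cosθ=0.983773
  F = (M+m)·ẍ + m·l·cosθ·θ̈ − m·l·sinθ·θ̇² = 2.138725 + 0.037911 − 0.007601 = 2.169035
step 2→3:
  ẍ = (ẋ'−ẋ)/dt = (1.047384968−1.225717917)/0.046247 = -3.856098
  θ̈ = (θ̇'−θ̇)/dt = (1.043377715−0.659945257)/0.046247 = 8.290969
  sinθ=0.208568, cosθ=0.978008
  F = (M+m)·ẍ + m·l·cosθ·θ̈ − m·l·sinθ·θ̇² = -5.421330 + 0.832012 − 0.009321 = -4.598639
step 3→4:
  ẍ = (ẋ'−ẋ)/dt = (1.035063416−1.047384968)/0.046247 = -0.266429
  θ̈ = (θ̇'−θ̇)/dt = (1.214526295−1.043377715)/0.046247 = 3.700750
  sinθ=0.238315, cosθ=0.971188
  F = (M+m)·ẍ + m·l·cosθ·θ̈ − m·l·sinθ·θ̇² = -0.374576 + 0.368786 − 0.026621 = -0.032410

F_0 = -8.045664 N
F_1 = 2.169035 N
F_2 = -4.598639 N
F_3 = -0.032410 N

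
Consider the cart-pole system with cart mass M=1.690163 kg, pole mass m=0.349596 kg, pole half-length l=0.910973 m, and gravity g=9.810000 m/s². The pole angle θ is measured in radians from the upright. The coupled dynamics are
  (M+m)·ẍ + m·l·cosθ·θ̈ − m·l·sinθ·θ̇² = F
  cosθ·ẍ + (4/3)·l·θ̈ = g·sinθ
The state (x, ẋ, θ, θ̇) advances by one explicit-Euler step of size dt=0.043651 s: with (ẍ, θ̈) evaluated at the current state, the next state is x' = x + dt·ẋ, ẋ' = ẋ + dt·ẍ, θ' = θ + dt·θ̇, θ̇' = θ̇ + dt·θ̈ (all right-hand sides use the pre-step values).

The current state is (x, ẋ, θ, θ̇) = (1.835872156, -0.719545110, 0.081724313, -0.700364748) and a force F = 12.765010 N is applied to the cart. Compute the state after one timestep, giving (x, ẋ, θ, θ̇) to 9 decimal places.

(1.804463292, -0.411207968, 0.051152691, -0.924590359)

sinθ=0.081633372, cosθ=0.996662427
temp = (F + m·l·θ̇²·sinθ)/(M+m) = (12.765010 + 0.012752292)/2.039759 = 6.264349020
θ̈ = (g·sinθ − cosθ·temp)/(l·(4/3 − m·cos²θ/(M+m))) = -5.136780618
ẍ = temp − m·l·θ̈·cosθ/(M+m) = 7.063690235
Euler: x'=1.835872156+0.043651·-0.719545110=1.804463292, ẋ'=-0.719545110+0.043651·7.063690235=-0.411207968
       θ'=0.081724313+0.043651·-0.700364748=0.051152691, θ̇'=-0.700364748+0.043651·-5.136780618=-0.924590359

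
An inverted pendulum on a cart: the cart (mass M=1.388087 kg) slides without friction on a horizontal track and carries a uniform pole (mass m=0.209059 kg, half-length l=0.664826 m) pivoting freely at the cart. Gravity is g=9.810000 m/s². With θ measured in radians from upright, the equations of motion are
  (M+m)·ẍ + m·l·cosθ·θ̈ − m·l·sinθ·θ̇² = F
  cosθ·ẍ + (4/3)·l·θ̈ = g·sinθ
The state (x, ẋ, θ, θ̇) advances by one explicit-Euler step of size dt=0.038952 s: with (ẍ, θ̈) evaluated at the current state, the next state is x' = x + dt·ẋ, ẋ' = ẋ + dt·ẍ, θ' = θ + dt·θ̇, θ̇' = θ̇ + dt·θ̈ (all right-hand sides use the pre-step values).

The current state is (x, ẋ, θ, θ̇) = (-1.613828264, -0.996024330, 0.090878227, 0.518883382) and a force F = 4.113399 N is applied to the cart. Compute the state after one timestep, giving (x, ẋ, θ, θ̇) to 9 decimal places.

sinθ=0.090753187, cosθ=0.995873415
temp = (F + m·l·θ̇²·sinθ)/(M+m) = (4.113399 + 0.003396083)/1.597146 = 2.577594711
θ̈ = (g·sinθ − cosθ·temp)/(l·(4/3 − m·cos²θ/(M+m))) = -2.095499336
ẍ = temp − m·l·θ̈·cosθ/(M+m) = 2.759198085
Euler: x'=-1.613828264+0.038952·-0.996024330=-1.652625404, ẋ'=-0.996024330+0.038952·2.759198085=-0.888548046
       θ'=0.090878227+0.038952·0.518883382=0.111089772, θ̇'=0.518883382+0.038952·-2.095499336=0.437259492

(-1.652625404, -0.888548046, 0.111089772, 0.437259492)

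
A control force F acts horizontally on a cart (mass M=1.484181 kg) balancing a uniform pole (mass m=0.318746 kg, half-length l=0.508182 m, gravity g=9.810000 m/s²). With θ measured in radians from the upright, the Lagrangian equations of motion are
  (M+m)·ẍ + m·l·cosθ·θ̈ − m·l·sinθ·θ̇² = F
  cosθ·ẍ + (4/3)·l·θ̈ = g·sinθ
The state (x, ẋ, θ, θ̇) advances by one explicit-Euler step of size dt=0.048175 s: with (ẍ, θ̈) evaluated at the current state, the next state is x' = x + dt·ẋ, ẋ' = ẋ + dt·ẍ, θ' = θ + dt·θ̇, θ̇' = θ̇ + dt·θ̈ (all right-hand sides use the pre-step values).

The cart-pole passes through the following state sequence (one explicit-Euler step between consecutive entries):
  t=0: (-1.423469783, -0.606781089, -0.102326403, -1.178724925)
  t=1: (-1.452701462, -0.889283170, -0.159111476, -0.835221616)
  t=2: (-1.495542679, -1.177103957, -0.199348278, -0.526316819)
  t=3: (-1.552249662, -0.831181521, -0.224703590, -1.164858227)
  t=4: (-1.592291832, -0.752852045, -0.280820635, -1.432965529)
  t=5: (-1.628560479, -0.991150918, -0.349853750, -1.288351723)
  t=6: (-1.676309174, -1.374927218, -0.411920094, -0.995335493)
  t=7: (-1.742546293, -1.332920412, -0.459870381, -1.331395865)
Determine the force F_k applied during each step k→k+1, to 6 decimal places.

step 0→1:
  ẍ = (ẋ'−ẋ)/dt = (-0.889283170−-0.606781089)/0.048175 = -5.864081
  θ̈ = (θ̇'−θ̇)/dt = (-0.835221616−-1.178724925)/0.048175 = 7.130323
  sinθ=-0.102148, cosθ=0.994769
  F = (M+m)·ẍ + m·l·cosθ·θ̈ − m·l·sinθ·θ̇² = -10.572509 + 1.148935 − -0.022989 = -9.400585
step 1→2:
  ẍ = (ẋ'−ẋ)/dt = (-1.177103957−-0.889283170)/0.048175 = -5.974484
  θ̈ = (θ̇'−θ̇)/dt = (-0.526316819−-0.835221616)/0.048175 = 6.412139
  sinθ=-0.158441, cosθ=0.987368
  F = (M+m)·ẍ + m·l·cosθ·θ̈ − m·l·sinθ·θ̇² = -10.771559 + 1.025525 − -0.017903 = -9.728131
step 2→3:
  ẍ = (ẋ'−ẋ)/dt = (-0.831181521−-1.177103957)/0.048175 = 7.180538
  θ̈ = (θ̇'−θ̇)/dt = (-1.164858227−-0.526316819)/0.048175 = -13.254622
  sinθ=-0.198031, cosθ=0.980196
  F = (M+m)·ẍ + m·l·cosθ·θ̈ − m·l·sinθ·θ̇² = 12.945987 + -2.104477 − -0.008886 = 10.850395
step 3→4:
  ẍ = (ẋ'−ẋ)/dt = (-0.752852045−-0.831181521)/0.048175 = 1.625936
  θ̈ = (θ̇'−θ̇)/dt = (-1.432965529−-1.164858227)/0.048175 = -5.565279
  sinθ=-0.222817, cosθ=0.974860
  F = (M+m)·ẍ + m·l·cosθ·θ̈ − m·l·sinθ·θ̇² = 2.931444 + -0.878807 − -0.048973 = 2.101611
step 4→5:
  ẍ = (ẋ'−ẋ)/dt = (-0.991150918−-0.752852045)/0.048175 = -4.946526
  θ̈ = (θ̇'−θ̇)/dt = (-1.288351723−-1.432965529)/0.048175 = 3.001843
  sinθ=-0.277144, cosθ=0.960828
  F = (M+m)·ẍ + m·l·cosθ·θ̈ − m·l·sinθ·θ̇² = -8.918225 + 0.467195 − -0.092181 = -8.358849
step 5→6:
  ẍ = (ẋ'−ẋ)/dt = (-1.374927218−-0.991150918)/0.048175 = -7.966296
  θ̈ = (θ̇'−θ̇)/dt = (-0.995335493−-1.288351723)/0.048175 = 6.082330
  sinθ=-0.342760, cosθ=0.939423
  F = (M+m)·ẍ + m·l·cosθ·θ̈ − m·l·sinθ·θ̇² = -14.362650 + 0.925540 − -0.092156 = -13.344954
step 6→7:
  ẍ = (ẋ'−ẋ)/dt = (-1.332920412−-1.374927218)/0.048175 = 0.871963
  θ̈ = (θ̇'−θ̇)/dt = (-1.331395865−-0.995335493)/0.048175 = -6.975825
  sinθ=-0.400370, cosθ=0.916354
  F = (M+m)·ẍ + m·l·cosθ·θ̈ − m·l·sinθ·θ̇² = 1.572085 + -1.035435 − -0.064249 = 0.600899

F_0 = -9.400585 N
F_1 = -9.728131 N
F_2 = 10.850395 N
F_3 = 2.101611 N
F_4 = -8.358849 N
F_5 = -13.344954 N
F_6 = 0.600899 N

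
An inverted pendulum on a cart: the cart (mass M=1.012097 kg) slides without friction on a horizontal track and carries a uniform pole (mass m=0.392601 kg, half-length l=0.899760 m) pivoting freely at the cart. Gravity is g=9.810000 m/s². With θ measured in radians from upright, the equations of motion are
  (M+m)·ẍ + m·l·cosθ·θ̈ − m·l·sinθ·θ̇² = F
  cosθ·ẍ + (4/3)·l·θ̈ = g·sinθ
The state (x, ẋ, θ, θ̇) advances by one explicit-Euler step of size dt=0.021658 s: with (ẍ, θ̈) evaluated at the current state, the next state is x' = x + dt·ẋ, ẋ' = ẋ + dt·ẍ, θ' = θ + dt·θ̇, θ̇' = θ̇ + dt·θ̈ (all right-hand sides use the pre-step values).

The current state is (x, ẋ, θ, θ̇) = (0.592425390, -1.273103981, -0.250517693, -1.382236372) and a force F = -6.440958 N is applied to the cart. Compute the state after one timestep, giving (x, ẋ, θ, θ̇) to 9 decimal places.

(0.564852504, -1.386630567, -0.280454168, -1.334464031)

sinθ=-0.247905525, cosθ=0.968784213
temp = (F + m·l·θ̇²·sinθ)/(M+m) = (-6.440958 + -0.167312706)/1.404698 = -4.704406717
θ̈ = (g·sinθ − cosθ·temp)/(l·(4/3 − m·cos²θ/(M+m))) = 2.205759559
ẍ = temp − m·l·θ̈·cosθ/(M+m) = -5.241785285
Euler: x'=0.592425390+0.021658·-1.273103981=0.564852504, ẋ'=-1.273103981+0.021658·-5.241785285=-1.386630567
       θ'=-0.250517693+0.021658·-1.382236372=-0.280454168, θ̇'=-1.382236372+0.021658·2.205759559=-1.334464031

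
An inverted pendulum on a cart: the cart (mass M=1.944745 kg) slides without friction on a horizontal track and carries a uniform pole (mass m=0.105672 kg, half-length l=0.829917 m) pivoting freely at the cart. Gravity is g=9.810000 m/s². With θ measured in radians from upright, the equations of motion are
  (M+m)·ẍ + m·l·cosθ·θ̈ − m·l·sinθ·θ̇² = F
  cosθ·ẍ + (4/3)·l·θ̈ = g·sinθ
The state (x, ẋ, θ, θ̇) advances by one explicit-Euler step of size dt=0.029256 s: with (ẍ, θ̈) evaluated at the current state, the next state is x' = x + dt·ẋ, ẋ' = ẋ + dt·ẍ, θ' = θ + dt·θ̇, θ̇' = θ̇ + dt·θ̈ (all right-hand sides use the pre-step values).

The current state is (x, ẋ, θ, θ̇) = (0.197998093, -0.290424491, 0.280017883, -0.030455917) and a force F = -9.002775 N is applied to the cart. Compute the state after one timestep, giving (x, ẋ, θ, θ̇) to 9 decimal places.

sinθ=0.276372835, cosθ=0.961050496
temp = (F + m·l·θ̇²·sinθ)/(M+m) = (-9.002775 + 0.000022482)/2.050417 = -4.390693463
θ̈ = (g·sinθ − cosθ·temp)/(l·(4/3 − m·cos²θ/(M+m))) = 6.495370282
ẍ = temp − m·l·θ̈·cosθ/(M+m) = -4.657688086
Euler: x'=0.197998093+0.029256·-0.290424491=0.189501434, ẋ'=-0.290424491+0.029256·-4.657688086=-0.426689814
       θ'=0.280017883+0.029256·-0.030455917=0.279126865, θ̇'=-0.030455917+0.029256·6.495370282=0.159572636

(0.189501434, -0.426689814, 0.279126865, 0.159572636)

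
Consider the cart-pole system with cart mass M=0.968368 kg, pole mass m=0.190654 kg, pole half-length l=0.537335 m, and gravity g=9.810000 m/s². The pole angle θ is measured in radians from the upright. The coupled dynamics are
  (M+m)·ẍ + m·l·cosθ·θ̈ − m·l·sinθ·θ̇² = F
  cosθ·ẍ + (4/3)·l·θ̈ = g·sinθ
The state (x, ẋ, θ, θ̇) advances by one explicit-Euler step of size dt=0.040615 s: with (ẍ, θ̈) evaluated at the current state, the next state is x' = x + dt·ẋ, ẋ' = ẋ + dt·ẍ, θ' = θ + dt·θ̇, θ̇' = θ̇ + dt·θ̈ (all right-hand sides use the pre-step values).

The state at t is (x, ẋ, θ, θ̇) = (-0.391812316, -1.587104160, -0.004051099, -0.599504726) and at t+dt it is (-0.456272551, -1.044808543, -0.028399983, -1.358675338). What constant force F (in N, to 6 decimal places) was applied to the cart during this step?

ẍ = (ẋ'−ẋ)/dt = (-1.044808543−-1.587104160)/0.040615 = 13.352102
θ̈ = (θ̇'−θ̇)/dt = (-1.358675338−-0.599504726)/0.040615 = -18.691878
sinθ=-0.004051, cosθ=0.999992
F = (M+m)·ẍ + m·l·cosθ·θ̈ − m·l·sinθ·θ̇² = 15.475380 + -1.914875 − -0.000149 = 13.560654

F = 13.560654 N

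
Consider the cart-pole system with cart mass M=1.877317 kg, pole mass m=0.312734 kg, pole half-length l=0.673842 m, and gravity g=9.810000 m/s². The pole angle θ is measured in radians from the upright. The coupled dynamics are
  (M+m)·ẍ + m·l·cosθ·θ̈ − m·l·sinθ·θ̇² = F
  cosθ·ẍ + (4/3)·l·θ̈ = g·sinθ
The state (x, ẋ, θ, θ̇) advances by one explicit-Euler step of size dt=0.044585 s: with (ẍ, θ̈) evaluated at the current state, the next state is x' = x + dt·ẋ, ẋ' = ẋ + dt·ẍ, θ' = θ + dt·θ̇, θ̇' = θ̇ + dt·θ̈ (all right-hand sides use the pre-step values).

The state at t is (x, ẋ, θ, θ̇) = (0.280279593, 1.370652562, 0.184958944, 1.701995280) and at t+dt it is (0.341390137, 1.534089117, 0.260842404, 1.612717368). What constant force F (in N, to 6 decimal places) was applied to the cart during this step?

F = 7.501090 N

ẍ = (ẋ'−ẋ)/dt = (1.534089117−1.370652562)/0.044585 = 3.665730
θ̈ = (θ̇'−θ̇)/dt = (1.612717368−1.701995280)/0.044585 = -2.002420
sinθ=0.183906, cosθ=0.982944
F = (M+m)·ẍ + m·l·cosθ·θ̈ − m·l·sinθ·θ̇² = 8.028135 + -0.414779 − 0.112265 = 7.501090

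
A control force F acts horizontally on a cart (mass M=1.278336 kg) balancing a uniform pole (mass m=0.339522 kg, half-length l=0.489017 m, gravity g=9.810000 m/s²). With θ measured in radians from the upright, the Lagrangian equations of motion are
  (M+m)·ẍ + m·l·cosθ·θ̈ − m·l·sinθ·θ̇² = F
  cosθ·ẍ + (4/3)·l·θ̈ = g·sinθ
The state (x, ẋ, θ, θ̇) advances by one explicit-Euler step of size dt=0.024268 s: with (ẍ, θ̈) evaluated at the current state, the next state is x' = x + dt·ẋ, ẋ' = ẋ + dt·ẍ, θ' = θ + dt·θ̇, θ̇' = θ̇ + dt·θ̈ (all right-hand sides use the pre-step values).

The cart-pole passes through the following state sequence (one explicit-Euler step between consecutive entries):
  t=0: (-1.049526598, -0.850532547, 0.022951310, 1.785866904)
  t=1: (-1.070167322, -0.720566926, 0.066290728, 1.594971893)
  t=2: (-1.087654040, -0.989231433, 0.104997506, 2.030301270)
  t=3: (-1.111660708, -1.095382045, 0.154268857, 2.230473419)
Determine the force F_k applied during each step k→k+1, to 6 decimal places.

step 0→1:
  ẍ = (ẋ'−ẋ)/dt = (-0.720566926−-0.850532547)/0.024268 = 5.355432
  θ̈ = (θ̇'−θ̇)/dt = (1.594971893−1.785866904)/0.024268 = -7.866120
  sinθ=0.022949, cosθ=0.999737
  F = (M+m)·ẍ + m·l·cosθ·θ̈ − m·l·sinθ·θ̇² = 8.664328 + -1.305684 − 0.012152 = 7.346492
step 1→2:
  ẍ = (ẋ'−ẋ)/dt = (-0.989231433−-0.720566926)/0.024268 = -11.070731
  θ̈ = (θ̇'−θ̇)/dt = (2.030301270−1.594971893)/0.024268 = 17.938412
  sinθ=0.066242, cosθ=0.997804
  F = (M+m)·ẍ + m·l·cosθ·θ̈ − m·l·sinθ·θ̇² = -17.910871 + 2.971809 − 0.027979 = -14.967041
step 2→3:
  ẍ = (ẋ'−ẋ)/dt = (-1.095382045−-0.989231433)/0.024268 = -4.374098
  θ̈ = (θ̇'−θ̇)/dt = (2.230473419−2.030301270)/0.024268 = 8.248399
  sinθ=0.104805, cosθ=0.994493
  F = (M+m)·ẍ + m·l·cosθ·θ̈ − m·l·sinθ·θ̇² = -7.076670 + 1.361956 − 0.071729 = -5.786442

F_0 = 7.346492 N
F_1 = -14.967041 N
F_2 = -5.786442 N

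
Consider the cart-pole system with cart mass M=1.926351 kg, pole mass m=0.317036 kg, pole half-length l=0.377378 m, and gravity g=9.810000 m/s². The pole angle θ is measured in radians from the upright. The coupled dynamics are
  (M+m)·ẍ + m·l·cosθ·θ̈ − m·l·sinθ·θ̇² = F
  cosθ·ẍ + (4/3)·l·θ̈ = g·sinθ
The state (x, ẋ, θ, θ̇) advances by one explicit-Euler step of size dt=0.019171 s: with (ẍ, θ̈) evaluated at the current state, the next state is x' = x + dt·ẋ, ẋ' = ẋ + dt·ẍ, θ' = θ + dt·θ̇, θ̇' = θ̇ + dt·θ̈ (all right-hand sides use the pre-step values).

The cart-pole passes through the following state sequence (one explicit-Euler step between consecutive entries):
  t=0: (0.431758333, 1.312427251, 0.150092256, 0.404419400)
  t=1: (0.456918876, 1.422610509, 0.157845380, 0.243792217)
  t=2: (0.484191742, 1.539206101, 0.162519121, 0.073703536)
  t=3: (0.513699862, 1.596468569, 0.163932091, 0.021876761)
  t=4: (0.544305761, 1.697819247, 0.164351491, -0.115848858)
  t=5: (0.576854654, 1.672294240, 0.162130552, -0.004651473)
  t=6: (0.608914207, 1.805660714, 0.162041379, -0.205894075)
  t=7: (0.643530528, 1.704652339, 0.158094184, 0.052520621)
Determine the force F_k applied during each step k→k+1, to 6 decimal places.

F_0 = 11.899527 N
F_1 = 12.594584 N
F_2 = 6.381560 N
F_3 = 11.012034 N
F_4 = -2.302585 N
F_5 = 14.367076 N
F_6 = -10.229212 N

step 0→1:
  ẍ = (ẋ'−ẋ)/dt = (1.422610509−1.312427251)/0.019171 = 5.747392
  θ̈ = (θ̇'−θ̇)/dt = (0.243792217−0.404419400)/0.019171 = -8.378654
  sinθ=0.149529, cosθ=0.988757
  F = (M+m)·ẍ + m·l·cosθ·θ̈ − m·l·sinθ·θ̇² = 12.893625 + -0.991172 − 0.002926 = 11.899527
step 1→2:
  ẍ = (ẋ'−ẋ)/dt = (1.539206101−1.422610509)/0.019171 = 6.081873
  θ̈ = (θ̇'−θ̇)/dt = (0.073703536−0.243792217)/0.019171 = -8.872186
  sinθ=0.157191, cosθ=0.987568
  F = (M+m)·ẍ + m·l·cosθ·θ̈ − m·l·sinθ·θ̇² = 13.643995 + -1.048294 − 0.001118 = 12.594584
step 2→3:
  ẍ = (ẋ'−ẋ)/dt = (1.596468569−1.539206101)/0.019171 = 2.986932
  θ̈ = (θ̇'−θ̇)/dt = (0.021876761−0.073703536)/0.019171 = -2.703394
  sinθ=0.161805, cosθ=0.986823
  F = (M+m)·ẍ + m·l·cosθ·θ̈ − m·l·sinθ·θ̇² = 6.700844 + -0.319179 − 0.000105 = 6.381560
step 3→4:
  ẍ = (ẋ'−ẋ)/dt = (1.697819247−1.596468569)/0.019171 = 5.286666
  θ̈ = (θ̇'−θ̇)/dt = (-0.115848858−0.021876761)/0.019171 = -7.184060
  sinθ=0.163199, cosθ=0.986593
  F = (M+m)·ẍ + m·l·cosθ·θ̈ − m·l·sinθ·θ̇² = 11.860038 + -0.847995 − 0.000009 = 11.012034
step 4→5:
  ẍ = (ẋ'−ẋ)/dt = (1.672294240−1.697819247)/0.019171 = -1.331438
  θ̈ = (θ̇'−θ̇)/dt = (-0.004651473−-0.115848858)/0.019171 = 5.800291
  sinθ=0.163613, cosθ=0.986525
  F = (M+m)·ẍ + m·l·cosθ·θ̈ − m·l·sinθ·θ̇² = -2.986932 + 0.684609 − 0.000263 = -2.302585
step 5→6:
  ẍ = (ẋ'−ẋ)/dt = (1.805660714−1.672294240)/0.019171 = 6.956678
  θ̈ = (θ̇'−θ̇)/dt = (-0.205894075−-0.004651473)/0.019171 = -10.497241
  sinθ=0.161421, cosθ=0.986886
  F = (M+m)·ẍ + m·l·cosθ·θ̈ − m·l·sinθ·θ̇² = 15.606521 + -1.239445 − 0.000000 = 14.367076
step 6→7:
  ẍ = (ẋ'−ẋ)/dt = (1.704652339−1.805660714)/0.019171 = -5.268811
  θ̈ = (θ̇'−θ̇)/dt = (0.052520621−-0.205894075)/0.019171 = 13.479458
  sinθ=0.161333, cosθ=0.986900
  F = (M+m)·ẍ + m·l·cosθ·θ̈ − m·l·sinθ·θ̇² = -11.819982 + 1.591588 − 0.000818 = -10.229212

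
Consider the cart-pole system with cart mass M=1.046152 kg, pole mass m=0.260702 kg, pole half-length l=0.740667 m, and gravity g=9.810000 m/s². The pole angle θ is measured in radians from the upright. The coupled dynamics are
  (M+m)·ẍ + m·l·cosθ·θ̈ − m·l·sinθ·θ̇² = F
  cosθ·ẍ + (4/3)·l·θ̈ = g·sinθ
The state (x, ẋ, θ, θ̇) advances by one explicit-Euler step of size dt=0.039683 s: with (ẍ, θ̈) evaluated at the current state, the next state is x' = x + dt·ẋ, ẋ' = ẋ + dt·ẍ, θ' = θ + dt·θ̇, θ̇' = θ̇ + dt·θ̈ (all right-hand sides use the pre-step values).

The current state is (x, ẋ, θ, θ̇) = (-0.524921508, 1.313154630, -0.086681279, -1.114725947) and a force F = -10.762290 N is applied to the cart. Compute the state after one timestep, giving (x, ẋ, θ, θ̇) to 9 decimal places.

sinθ=-0.086572771, cosθ=0.996245530
temp = (F + m·l·θ̇²·sinθ)/(M+m) = (-10.762290 + -0.020772315)/1.306854 = -8.251160661
θ̈ = (g·sinθ − cosθ·temp)/(l·(4/3 − m·cos²θ/(M+m))) = 8.765398717
ẍ = temp − m·l·θ̈·cosθ/(M+m) = -9.541423973
Euler: x'=-0.524921508+0.039683·1.313154630=-0.472811593, ẋ'=1.313154630+0.039683·-9.541423973=0.934522302
       θ'=-0.086681279+0.039683·-1.114725947=-0.130916949, θ̇'=-1.114725947+0.039683·8.765398717=-0.766888630

(-0.472811593, 0.934522302, -0.130916949, -0.766888630)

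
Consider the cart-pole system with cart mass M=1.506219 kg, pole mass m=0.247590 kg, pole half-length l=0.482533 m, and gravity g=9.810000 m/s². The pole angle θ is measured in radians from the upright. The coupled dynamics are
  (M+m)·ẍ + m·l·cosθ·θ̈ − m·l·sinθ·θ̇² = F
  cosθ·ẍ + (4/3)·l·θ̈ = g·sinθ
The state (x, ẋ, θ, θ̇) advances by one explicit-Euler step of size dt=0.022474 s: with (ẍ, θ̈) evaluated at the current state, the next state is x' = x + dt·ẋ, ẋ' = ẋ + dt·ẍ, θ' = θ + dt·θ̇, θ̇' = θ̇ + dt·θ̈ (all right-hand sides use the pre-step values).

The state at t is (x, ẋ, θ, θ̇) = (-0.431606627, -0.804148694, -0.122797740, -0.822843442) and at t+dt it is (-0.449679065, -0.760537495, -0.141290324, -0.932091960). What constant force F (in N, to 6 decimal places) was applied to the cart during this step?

ẍ = (ẋ'−ẋ)/dt = (-0.760537495−-0.804148694)/0.022474 = 1.940518
θ̈ = (θ̇'−θ̇)/dt = (-0.932091960−-0.822843442)/0.022474 = -4.861107
sinθ=-0.122489, cosθ=0.992470
F = (M+m)·ẍ + m·l·cosθ·θ̈ − m·l·sinθ·θ̇² = 3.403298 + -0.576385 − -0.009908 = 2.836821

F = 2.836821 N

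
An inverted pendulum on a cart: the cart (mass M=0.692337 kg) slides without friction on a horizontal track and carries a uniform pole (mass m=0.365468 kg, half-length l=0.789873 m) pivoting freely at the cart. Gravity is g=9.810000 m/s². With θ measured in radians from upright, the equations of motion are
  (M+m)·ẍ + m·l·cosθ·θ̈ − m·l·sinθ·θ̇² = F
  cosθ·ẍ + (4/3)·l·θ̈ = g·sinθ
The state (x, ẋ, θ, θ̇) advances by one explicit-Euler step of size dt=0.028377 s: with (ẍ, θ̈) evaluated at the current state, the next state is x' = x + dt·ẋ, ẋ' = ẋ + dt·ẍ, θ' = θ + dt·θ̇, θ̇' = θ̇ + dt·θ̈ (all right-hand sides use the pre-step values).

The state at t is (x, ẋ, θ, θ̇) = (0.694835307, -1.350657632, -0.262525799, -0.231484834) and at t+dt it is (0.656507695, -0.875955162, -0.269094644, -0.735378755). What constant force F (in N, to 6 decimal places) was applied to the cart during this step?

ẍ = (ẋ'−ẋ)/dt = (-0.875955162−-1.350657632)/0.028377 = 16.728423
θ̈ = (θ̇'−θ̇)/dt = (-0.735378755−-0.231484834)/0.028377 = -17.757124
sinθ=-0.259521, cosθ=0.965738
F = (M+m)·ẍ + m·l·cosθ·θ̈ − m·l·sinθ·θ̇² = 17.695410 + -4.950378 − -0.004014 = 12.749046

F = 12.749046 N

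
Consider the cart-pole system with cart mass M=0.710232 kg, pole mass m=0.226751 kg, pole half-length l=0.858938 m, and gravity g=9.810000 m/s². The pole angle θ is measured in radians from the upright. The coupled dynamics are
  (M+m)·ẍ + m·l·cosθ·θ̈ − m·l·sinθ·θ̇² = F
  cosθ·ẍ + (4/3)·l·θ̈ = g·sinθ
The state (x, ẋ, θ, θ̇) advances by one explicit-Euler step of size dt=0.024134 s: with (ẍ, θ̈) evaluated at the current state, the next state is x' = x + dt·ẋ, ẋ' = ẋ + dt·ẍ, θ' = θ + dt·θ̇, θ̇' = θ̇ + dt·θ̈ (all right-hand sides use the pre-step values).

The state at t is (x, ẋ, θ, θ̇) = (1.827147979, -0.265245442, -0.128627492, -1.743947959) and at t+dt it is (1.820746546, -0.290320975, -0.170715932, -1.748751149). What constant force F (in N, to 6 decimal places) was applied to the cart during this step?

ẍ = (ẋ'−ẋ)/dt = (-0.290320975−-0.265245442)/0.024134 = -1.039013
θ̈ = (θ̇'−θ̇)/dt = (-1.748751149−-1.743947959)/0.024134 = -0.199022
sinθ=-0.128273, cosθ=0.991739
F = (M+m)·ẍ + m·l·cosθ·θ̈ − m·l·sinθ·θ̇² = -0.973537 + -0.038442 − -0.075983 = -0.935997

F = -0.935997 N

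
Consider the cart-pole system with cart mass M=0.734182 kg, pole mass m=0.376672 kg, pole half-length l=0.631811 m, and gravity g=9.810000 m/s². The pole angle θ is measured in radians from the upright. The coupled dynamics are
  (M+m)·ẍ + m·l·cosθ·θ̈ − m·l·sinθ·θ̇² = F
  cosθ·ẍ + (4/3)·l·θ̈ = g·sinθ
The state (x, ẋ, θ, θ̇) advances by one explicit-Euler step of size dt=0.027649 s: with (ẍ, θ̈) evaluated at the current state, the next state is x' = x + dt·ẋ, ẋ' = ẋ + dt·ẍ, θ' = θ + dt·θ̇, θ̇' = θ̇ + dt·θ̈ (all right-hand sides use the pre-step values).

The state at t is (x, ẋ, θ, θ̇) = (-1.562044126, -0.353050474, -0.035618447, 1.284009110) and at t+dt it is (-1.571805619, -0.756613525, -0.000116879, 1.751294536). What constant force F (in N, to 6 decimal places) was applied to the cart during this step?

ẍ = (ẋ'−ẋ)/dt = (-0.756613525−-0.353050474)/0.027649 = -14.595937
θ̈ = (θ̇'−θ̇)/dt = (1.751294536−1.284009110)/0.027649 = 16.900627
sinθ=-0.035611, cosθ=0.999366
F = (M+m)·ẍ + m·l·cosθ·θ̈ − m·l·sinθ·θ̇² = -16.213955 + 4.019553 − -0.013972 = -12.180429

F = -12.180429 N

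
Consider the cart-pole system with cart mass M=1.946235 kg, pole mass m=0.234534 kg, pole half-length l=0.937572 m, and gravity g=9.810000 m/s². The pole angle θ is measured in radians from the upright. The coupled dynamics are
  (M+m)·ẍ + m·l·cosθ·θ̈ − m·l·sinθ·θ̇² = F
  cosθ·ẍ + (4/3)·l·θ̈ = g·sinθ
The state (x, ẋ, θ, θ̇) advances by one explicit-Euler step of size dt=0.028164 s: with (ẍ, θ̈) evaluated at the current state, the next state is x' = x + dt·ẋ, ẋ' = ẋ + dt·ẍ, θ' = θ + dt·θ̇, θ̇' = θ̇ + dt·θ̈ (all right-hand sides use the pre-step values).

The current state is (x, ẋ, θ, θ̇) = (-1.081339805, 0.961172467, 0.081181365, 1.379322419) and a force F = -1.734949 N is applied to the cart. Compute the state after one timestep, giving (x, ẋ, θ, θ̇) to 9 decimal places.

sinθ=0.081092225, cosθ=0.996706602
temp = (F + m·l·θ̇²·sinθ)/(M+m) = (-1.734949 + 0.033925108)/2.180769 = -0.780011038
θ̈ = (g·sinθ − cosθ·temp)/(l·(4/3 − m·cos²θ/(M+m))) = 1.367875995
ẍ = temp − m·l·θ̈·cosθ/(M+m) = -0.917483224
Euler: x'=-1.081339805+0.028164·0.961172467=-1.054269344, ẋ'=0.961172467+0.028164·-0.917483224=0.935332469
       θ'=0.081181365+0.028164·1.379322419=0.120028602, θ̇'=1.379322419+0.028164·1.367875995=1.417847279

(-1.054269344, 0.935332469, 0.120028602, 1.417847279)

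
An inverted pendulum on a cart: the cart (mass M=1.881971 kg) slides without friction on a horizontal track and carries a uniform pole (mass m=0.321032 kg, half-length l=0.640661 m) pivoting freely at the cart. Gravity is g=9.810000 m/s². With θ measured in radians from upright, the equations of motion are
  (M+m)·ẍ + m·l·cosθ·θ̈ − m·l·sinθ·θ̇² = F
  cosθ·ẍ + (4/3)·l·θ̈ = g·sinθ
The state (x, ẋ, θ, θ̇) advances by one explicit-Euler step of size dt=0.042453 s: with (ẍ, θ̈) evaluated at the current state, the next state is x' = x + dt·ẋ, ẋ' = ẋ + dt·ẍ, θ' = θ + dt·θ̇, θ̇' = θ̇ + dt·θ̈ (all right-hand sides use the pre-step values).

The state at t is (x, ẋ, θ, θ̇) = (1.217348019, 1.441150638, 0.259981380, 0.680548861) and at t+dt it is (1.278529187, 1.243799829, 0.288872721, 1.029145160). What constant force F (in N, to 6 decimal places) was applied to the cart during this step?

ẍ = (ẋ'−ẋ)/dt = (1.243799829−1.441150638)/0.042453 = -4.648689
θ̈ = (θ̇'−θ̇)/dt = (1.029145160−0.680548861)/0.042453 = 8.211347
sinθ=0.257063, cosθ=0.966395
F = (M+m)·ẍ + m·l·cosθ·θ̈ − m·l·sinθ·θ̇² = -10.241077 + 1.632095 − 0.024487 = -8.633468

F = -8.633468 N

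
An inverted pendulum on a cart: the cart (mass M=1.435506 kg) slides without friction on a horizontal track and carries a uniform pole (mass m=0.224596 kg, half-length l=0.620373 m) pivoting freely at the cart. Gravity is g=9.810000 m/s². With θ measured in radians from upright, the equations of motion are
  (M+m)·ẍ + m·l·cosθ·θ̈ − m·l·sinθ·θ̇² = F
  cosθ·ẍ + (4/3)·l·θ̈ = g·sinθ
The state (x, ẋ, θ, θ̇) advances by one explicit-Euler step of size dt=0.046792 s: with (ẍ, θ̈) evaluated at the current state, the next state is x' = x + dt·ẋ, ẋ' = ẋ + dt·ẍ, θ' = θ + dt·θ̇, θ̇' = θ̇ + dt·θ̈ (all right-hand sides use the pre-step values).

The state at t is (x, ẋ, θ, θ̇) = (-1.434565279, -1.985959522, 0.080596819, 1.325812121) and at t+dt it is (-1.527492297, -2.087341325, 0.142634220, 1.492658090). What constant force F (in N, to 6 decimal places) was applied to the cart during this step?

F = -3.121368 N

ẍ = (ẋ'−ẋ)/dt = (-2.087341325−-1.985959522)/0.046792 = -2.166648
θ̈ = (θ̇'−θ̇)/dt = (1.492658090−1.325812121)/0.046792 = 3.565694
sinθ=0.080510, cosθ=0.996754
F = (M+m)·ẍ + m·l·cosθ·θ̈ − m·l·sinθ·θ̇² = -3.596857 + 0.495207 − 0.019718 = -3.121368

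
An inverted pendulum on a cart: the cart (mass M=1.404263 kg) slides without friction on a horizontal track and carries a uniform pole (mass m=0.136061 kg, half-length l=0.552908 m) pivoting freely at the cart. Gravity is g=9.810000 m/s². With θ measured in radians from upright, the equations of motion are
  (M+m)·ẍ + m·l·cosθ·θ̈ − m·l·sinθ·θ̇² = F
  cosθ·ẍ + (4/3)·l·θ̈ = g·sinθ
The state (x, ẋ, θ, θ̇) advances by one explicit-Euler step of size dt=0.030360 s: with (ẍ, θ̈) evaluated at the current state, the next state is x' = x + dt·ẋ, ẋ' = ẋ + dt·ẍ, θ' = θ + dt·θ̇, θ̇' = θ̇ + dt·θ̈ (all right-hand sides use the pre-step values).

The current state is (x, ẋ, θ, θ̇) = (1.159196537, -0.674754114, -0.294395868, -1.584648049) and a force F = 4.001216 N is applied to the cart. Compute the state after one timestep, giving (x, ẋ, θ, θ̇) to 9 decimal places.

sinθ=-0.290161762, cosθ=0.956977613
temp = (F + m·l·θ̇²·sinθ)/(M+m) = (4.001216 + -0.054814108)/1.540324 = 2.562059600
θ̈ = (g·sinθ − cosθ·temp)/(l·(4/3 − m·cos²θ/(M+m))) = -7.651194266
ẍ = temp − m·l·θ̈·cosθ/(M+m) = 2.919666144
Euler: x'=1.159196537+0.030360·-0.674754114=1.138711002, ẋ'=-0.674754114+0.030360·2.919666144=-0.586113050
       θ'=-0.294395868+0.030360·-1.584648049=-0.342505783, θ̇'=-1.584648049+0.030360·-7.651194266=-1.816938307

(1.138711002, -0.586113050, -0.342505783, -1.816938307)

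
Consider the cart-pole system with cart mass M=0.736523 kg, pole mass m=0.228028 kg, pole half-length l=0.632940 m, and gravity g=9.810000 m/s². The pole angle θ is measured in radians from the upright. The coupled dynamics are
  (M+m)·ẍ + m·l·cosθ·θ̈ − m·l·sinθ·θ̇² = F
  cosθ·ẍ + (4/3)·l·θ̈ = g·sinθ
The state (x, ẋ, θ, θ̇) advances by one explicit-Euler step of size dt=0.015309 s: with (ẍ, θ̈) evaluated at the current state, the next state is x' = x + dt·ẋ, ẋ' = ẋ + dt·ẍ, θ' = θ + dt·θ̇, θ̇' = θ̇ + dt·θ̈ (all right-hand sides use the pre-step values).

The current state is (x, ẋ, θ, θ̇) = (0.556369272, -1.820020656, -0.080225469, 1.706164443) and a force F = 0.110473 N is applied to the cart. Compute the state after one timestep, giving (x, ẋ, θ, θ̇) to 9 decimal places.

sinθ=-0.080139440, cosθ=0.996783663
temp = (F + m·l·θ̇²·sinθ)/(M+m) = (0.110473 + -0.033669665)/0.964551 = 0.079625997
θ̈ = (g·sinθ − cosθ·temp)/(l·(4/3 − m·cos²θ/(M+m))) = -1.244932765
ẍ = temp − m·l·θ̈·cosθ/(M+m) = 0.265309078
Euler: x'=0.556369272+0.015309·-1.820020656=0.528506576, ẋ'=-1.820020656+0.015309·0.265309078=-1.815959039
       θ'=-0.080225469+0.015309·1.706164443=-0.054105798, θ̇'=1.706164443+0.015309·-1.244932765=1.687105767

(0.528506576, -1.815959039, -0.054105798, 1.687105767)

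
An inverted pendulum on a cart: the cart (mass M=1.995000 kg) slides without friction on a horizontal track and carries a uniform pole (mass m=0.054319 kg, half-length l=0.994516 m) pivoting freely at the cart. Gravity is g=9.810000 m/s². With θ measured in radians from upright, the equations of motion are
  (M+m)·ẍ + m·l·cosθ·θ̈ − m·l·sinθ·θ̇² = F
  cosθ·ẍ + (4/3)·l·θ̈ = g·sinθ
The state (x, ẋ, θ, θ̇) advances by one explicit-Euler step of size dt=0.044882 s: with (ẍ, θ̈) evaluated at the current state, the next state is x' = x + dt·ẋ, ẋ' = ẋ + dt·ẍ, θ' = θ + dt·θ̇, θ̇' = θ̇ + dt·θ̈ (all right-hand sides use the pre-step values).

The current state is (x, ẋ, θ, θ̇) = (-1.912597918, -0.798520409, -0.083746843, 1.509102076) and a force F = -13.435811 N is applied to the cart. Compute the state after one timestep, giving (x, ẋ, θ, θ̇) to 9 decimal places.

(-1.948437111, -1.098188551, -0.016015324, 1.706525654)

sinθ=-0.083648984, cosθ=0.996495282
temp = (F + m·l·θ̇²·sinθ)/(M+m) = (-13.435811 + -0.010291092)/2.049319 = -6.561253808
θ̈ = (g·sinθ − cosθ·temp)/(l·(4/3 − m·cos²θ/(M+m))) = 4.398725065
ẍ = temp − m·l·θ̈·cosθ/(M+m) = -6.676800106
Euler: x'=-1.912597918+0.044882·-0.798520409=-1.948437111, ẋ'=-0.798520409+0.044882·-6.676800106=-1.098188551
       θ'=-0.083746843+0.044882·1.509102076=-0.016015324, θ̇'=1.509102076+0.044882·4.398725065=1.706525654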